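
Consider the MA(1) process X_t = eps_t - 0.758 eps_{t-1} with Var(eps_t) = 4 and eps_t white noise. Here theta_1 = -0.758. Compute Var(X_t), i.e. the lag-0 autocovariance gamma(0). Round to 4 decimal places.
\gamma(0) = 6.2983

For an MA(q) process X_t = eps_t + sum_i theta_i eps_{t-i} with
Var(eps_t) = sigma^2, the variance is
  gamma(0) = sigma^2 * (1 + sum_i theta_i^2).
  sum_i theta_i^2 = (-0.758)^2 = 0.574564.
  gamma(0) = 4 * (1 + 0.574564) = 4 * 1.574564 = 6.298256, which rounds to 6.2983.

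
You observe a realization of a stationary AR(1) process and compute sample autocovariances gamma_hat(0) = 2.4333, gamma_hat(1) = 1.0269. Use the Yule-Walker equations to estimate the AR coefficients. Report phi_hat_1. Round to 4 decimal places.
\hat\phi_{1} = 0.4220

The Yule-Walker equations for an AR(p) process read, in matrix form,
  Gamma_p phi = r_p,   with   (Gamma_p)_{ij} = gamma(|i - j|),
                       (r_p)_i = gamma(i),   i,j = 1..p.
Substitute the sample gammas (Toeplitz matrix and right-hand side of size 1):
  Gamma_p = [[2.4333]]
  r_p     = [1.0269]
With p = 1 this is the single equation gamma(0) phi_1 = gamma(1):
  phi_hat_1 = gamma(1) / gamma(0) = 1.0269 / 2.4333 = 0.4220.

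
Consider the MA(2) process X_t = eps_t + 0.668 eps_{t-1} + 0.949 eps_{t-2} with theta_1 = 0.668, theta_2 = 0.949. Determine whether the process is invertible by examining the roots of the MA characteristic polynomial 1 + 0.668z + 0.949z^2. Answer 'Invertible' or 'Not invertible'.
\text{Invertible}

The MA(q) characteristic polynomial is P(z) = 1 + 0.668z + 0.949z^2.
Invertibility requires all roots to lie outside the unit circle, i.e. |z| > 1 for every root.
Set 1 + (0.668) z + (0.949) z^2 = 0, i.e. a z^2 + b z + c = 0 with a = 0.949, b = 0.668, c = 1.
Discriminant D = b^2 - 4ac = (0.668)^2 - 4*(0.949)*1 = 0.446224 - (3.796) = -3.349776.
D < 0, so the roots are the complex-conjugate pair z = (-b +/- i sqrt(-D)) / (2a) = -0.3519 +/- 0.9643i.
For a conjugate pair |z|^2 = z * conj(z) = (product of roots) = c/a = 1/(0.949) = 1.053741, so |z| = sqrt(1.053741) = 1.0265 for both roots.
Moduli of all roots: 1.0265, 1.0265.
All moduli strictly greater than 1? Yes.
Verdict: Invertible.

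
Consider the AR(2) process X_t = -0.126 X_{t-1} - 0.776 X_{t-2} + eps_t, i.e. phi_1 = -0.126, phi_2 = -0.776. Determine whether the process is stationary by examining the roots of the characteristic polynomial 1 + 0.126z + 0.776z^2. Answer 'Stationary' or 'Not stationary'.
\text{Stationary}

The AR(p) characteristic polynomial is P(z) = 1 + 0.126z + 0.776z^2.
Stationarity requires all roots to lie outside the unit circle, i.e. |z| > 1 for every root.
Set 1 + (0.126) z + (0.776) z^2 = 0, i.e. a z^2 + b z + c = 0 with a = 0.776, b = 0.126, c = 1.
Discriminant D = b^2 - 4ac = (0.126)^2 - 4*(0.776)*1 = 0.015876 - (3.104) = -3.088124.
D < 0, so the roots are the complex-conjugate pair z = (-b +/- i sqrt(-D)) / (2a) = -0.0812 +/- 1.1323i.
For a conjugate pair |z|^2 = z * conj(z) = (product of roots) = c/a = 1/(0.776) = 1.28866, so |z| = sqrt(1.28866) = 1.1352 for both roots.
Moduli of all roots: 1.1352, 1.1352.
All moduli strictly greater than 1? Yes.
Verdict: Stationary.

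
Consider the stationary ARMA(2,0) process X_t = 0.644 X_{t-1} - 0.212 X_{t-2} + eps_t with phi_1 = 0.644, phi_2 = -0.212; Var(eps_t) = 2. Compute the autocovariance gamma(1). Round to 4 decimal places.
\gamma(1) = 1.5505

Multiply the model equation by X_{t-k} and take expectations. With theta_0 = psi_0 = 1 and psi_j the MA(infinity) weights, this gives
  gamma(k) - sum_i phi_i gamma(k-i) = c_k,
  c_k = sigma^2 * sum_{j=k..q} theta_j psi_{j-k}   (c_k = 0 for k > q),
using gamma(-m) = gamma(m).
Pure AR (q = 0): c_0 = sigma^2 = 2, c_k = 0 for k >= 1.
Equations for k = 0, 1, 2 (AR order 2, c_2 = 0):
  (E0) gamma(0) = phi_1 gamma(1) + phi_2 gamma(2) + c_0
  (E1) gamma(1) = phi_1 gamma(0) + phi_2 gamma(1) + c_1
  (E2) gamma(2) = phi_1 gamma(1) + phi_2 gamma(0)
From (E1): gamma(1) = A gamma(0) + B with
  A = phi_1 / (1 - phi_2) = 0.644 / 1.212 = 0.531353,   B = c_1 / (1 - phi_2) = 0 / 1.212 = 0.
Insert (E2) into (E0): gamma(0) (1 - phi_2^2) = phi_1 (1 + phi_2) gamma(1) + c_0.
  phi_1 (1 + phi_2) = (0.644)(0.788) = 0.507472,   1 - phi_2^2 = 0.955056.
Replace gamma(1) by A gamma(0) + B and collect gamma(0):
  gamma(0) [0.955056 - (0.507472)(0.531353)] = c_0 = 2
  gamma(0) * 0.685409 = 2
  gamma(0) = 2 / 0.685409 = 2.917965.
  gamma(1) = A gamma(0) = (0.531353)(2.917965) = 1.55047.
Therefore gamma(1) = 1.5505 (to 4 decimal places).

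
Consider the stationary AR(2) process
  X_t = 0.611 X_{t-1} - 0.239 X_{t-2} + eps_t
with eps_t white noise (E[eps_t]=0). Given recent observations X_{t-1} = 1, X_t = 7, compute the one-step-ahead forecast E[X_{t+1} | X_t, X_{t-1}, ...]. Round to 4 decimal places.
E[X_{t+1} \mid \mathcal F_t] = 4.0380

For an AR(p) model X_t = c + sum_i phi_i X_{t-i} + eps_t, the
one-step-ahead conditional mean is
  E[X_{t+1} | X_t, ...] = c + sum_i phi_i X_{t+1-i}.
Substitute known values:
  E[X_{t+1} | ...] = (0.611) * (7) + (-0.239) * (1)
                   = 4.0380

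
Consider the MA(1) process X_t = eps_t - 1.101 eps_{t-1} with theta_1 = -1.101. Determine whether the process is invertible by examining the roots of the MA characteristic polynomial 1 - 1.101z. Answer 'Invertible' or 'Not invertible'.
\text{Not invertible}

The MA(q) characteristic polynomial is P(z) = 1 - 1.101z.
Invertibility requires all roots to lie outside the unit circle, i.e. |z| > 1 for every root.
This is linear in z: 1 + (-1.101) z = 0  =>  z = -1/(-1.101) = 0.908265,  |z| = 0.908265.
Moduli of all roots: 0.9083.
All moduli strictly greater than 1? No.
Verdict: Not invertible.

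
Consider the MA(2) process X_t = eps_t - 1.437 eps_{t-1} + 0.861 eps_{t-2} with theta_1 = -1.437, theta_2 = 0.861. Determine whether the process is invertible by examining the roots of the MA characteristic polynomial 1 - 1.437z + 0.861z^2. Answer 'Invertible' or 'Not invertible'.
\text{Invertible}

The MA(q) characteristic polynomial is P(z) = 1 - 1.437z + 0.861z^2.
Invertibility requires all roots to lie outside the unit circle, i.e. |z| > 1 for every root.
Set 1 + (-1.437) z + (0.861) z^2 = 0, i.e. a z^2 + b z + c = 0 with a = 0.861, b = -1.437, c = 1.
Discriminant D = b^2 - 4ac = (-1.437)^2 - 4*(0.861)*1 = 2.064969 - (3.444) = -1.379031.
D < 0, so the roots are the complex-conjugate pair z = (-b +/- i sqrt(-D)) / (2a) = 0.8345 +/- 0.682i.
For a conjugate pair |z|^2 = z * conj(z) = (product of roots) = c/a = 1/(0.861) = 1.16144, so |z| = sqrt(1.16144) = 1.0777 for both roots.
Moduli of all roots: 1.0777, 1.0777.
All moduli strictly greater than 1? Yes.
Verdict: Invertible.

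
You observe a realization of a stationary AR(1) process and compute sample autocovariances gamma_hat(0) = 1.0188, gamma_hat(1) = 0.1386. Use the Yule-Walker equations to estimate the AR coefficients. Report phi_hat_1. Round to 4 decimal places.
\hat\phi_{1} = 0.1360

The Yule-Walker equations for an AR(p) process read, in matrix form,
  Gamma_p phi = r_p,   with   (Gamma_p)_{ij} = gamma(|i - j|),
                       (r_p)_i = gamma(i),   i,j = 1..p.
Substitute the sample gammas (Toeplitz matrix and right-hand side of size 1):
  Gamma_p = [[1.0188]]
  r_p     = [0.1386]
With p = 1 this is the single equation gamma(0) phi_1 = gamma(1):
  phi_hat_1 = gamma(1) / gamma(0) = 0.1386 / 1.0188 = 0.1360.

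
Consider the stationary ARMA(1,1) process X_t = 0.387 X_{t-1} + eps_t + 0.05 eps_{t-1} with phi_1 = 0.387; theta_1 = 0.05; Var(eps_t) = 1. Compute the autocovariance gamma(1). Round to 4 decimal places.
\gamma(1) = 0.5239

Multiply the model equation by X_{t-k} and take expectations. With theta_0 = psi_0 = 1 and psi_j the MA(infinity) weights, this gives
  gamma(k) - sum_i phi_i gamma(k-i) = c_k,
  c_k = sigma^2 * sum_{j=k..q} theta_j psi_{j-k}   (c_k = 0 for k > q),
using gamma(-m) = gamma(m).
psi-weights needed (psi_j = theta_j + sum_i phi_i psi_{j-i}):
  psi_1 = theta_1 + phi_1 = 0.05 + (0.387) = 0.437
Right-hand sides:
  c_0 = sigma^2 (1 + theta_1 psi_1) = 1 * (1 + (0.05)(0.437)) = 1 * 1.02185 = 1.02185
  c_1 = sigma^2 theta_1 = 1 * (0.05) = 0.05
  c_2 = 0
Equations for k = 0 and k = 1 (AR order 1):
  gamma(0) = phi_1 gamma(1) + c_0
  gamma(1) = phi_1 gamma(0) + c_1
Substituting the second into the first: gamma(0) (1 - phi_1^2) = c_0 + phi_1 c_1, so
  gamma(0) = (c_0 + phi_1 c_1) / (1 - phi_1^2) = (1.02185 + (0.387)(0.05)) / (1 - (0.387)^2) = 1.0412 / 0.850231 = 1.224608.
  gamma(1) = phi_1 gamma(0) + c_1 = (0.387)(1.224608) + (0.05) = 0.523923.
Therefore gamma(1) = 0.5239 (to 4 decimal places).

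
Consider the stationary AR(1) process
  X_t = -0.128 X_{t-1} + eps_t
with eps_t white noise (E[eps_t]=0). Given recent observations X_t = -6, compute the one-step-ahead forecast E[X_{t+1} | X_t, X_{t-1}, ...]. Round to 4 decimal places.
E[X_{t+1} \mid \mathcal F_t] = 0.7680

For an AR(p) model X_t = c + sum_i phi_i X_{t-i} + eps_t, the
one-step-ahead conditional mean is
  E[X_{t+1} | X_t, ...] = c + sum_i phi_i X_{t+1-i}.
Substitute known values:
  E[X_{t+1} | ...] = (-0.128) * (-6)
                   = 0.7680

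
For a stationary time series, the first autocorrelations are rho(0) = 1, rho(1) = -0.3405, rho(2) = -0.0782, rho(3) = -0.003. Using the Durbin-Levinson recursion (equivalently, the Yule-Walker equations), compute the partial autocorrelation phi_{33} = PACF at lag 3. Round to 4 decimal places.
\phi_{33} = -0.1310

The PACF at lag k is phi_{kk}, the last component of the solution
to the Yule-Walker system G_k phi = r_k where
  (G_k)_{ij} = rho(|i - j|), (r_k)_i = rho(i), i,j = 1..k.
Equivalently, Durbin-Levinson gives phi_{kk} iteratively:
  phi_{11} = rho(1)
  phi_{kk} = [rho(k) - sum_{j=1..k-1} phi_{k-1,j} rho(k-j)]
            / [1 - sum_{j=1..k-1} phi_{k-1,j} rho(j)],
  phi_{k,j} = phi_{k-1,j} - phi_{kk} phi_{k-1,k-j},  j = 1..k-1.
Step k = 1:
  phi_11 = rho(1) = -0.3405.
Step k = 2:
  phi_22 = [rho(2) - phi_11 rho(1)] / [1 - phi_11 rho(1)] = [-0.0782 - (-0.3405)(-0.3405)] / [1 - (-0.3405)(-0.3405)]
         = -0.19414025 / 0.88405975 = -0.219601.
  Update: phi_21 = phi_11 - phi_22 phi_11 = -0.3405 - (-0.219601)(-0.3405) = -0.415274.
Step k = 3:
  phi_33 = [rho(3) - phi_21 rho(2) - phi_22 rho(1)] / [1 - phi_21 rho(1) - phi_22 rho(2)]
    numerator   = -0.003 - (-0.415274)(-0.0782) - (-0.219601)(-0.3405) = -0.11024851
    denominator = 1 - (-0.415274)(-0.3405) - (-0.219601)(-0.0782) = 0.84142639
  phi_33 = -0.11024851 / 0.84142639 = -0.131.
Therefore phi_{33} = -0.1310.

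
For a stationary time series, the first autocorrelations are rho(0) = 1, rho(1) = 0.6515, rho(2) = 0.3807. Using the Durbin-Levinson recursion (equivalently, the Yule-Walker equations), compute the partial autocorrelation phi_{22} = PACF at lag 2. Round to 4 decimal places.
\phi_{22} = -0.0760

The PACF at lag k is phi_{kk}, the last component of the solution
to the Yule-Walker system G_k phi = r_k where
  (G_k)_{ij} = rho(|i - j|), (r_k)_i = rho(i), i,j = 1..k.
Equivalently, Durbin-Levinson gives phi_{kk} iteratively:
  phi_{11} = rho(1)
  phi_{kk} = [rho(k) - sum_{j=1..k-1} phi_{k-1,j} rho(k-j)]
            / [1 - sum_{j=1..k-1} phi_{k-1,j} rho(j)],
  phi_{k,j} = phi_{k-1,j} - phi_{kk} phi_{k-1,k-j},  j = 1..k-1.
Step k = 1:
  phi_11 = rho(1) = 0.6515.
Step k = 2:
  phi_22 = [rho(2) - phi_11 rho(1)] / [1 - phi_11 rho(1)] = [0.3807 - (0.6515)(0.6515)] / [1 - (0.6515)(0.6515)]
         = -0.04375225 / 0.57554775 = -0.076.
Therefore phi_{22} = -0.0760.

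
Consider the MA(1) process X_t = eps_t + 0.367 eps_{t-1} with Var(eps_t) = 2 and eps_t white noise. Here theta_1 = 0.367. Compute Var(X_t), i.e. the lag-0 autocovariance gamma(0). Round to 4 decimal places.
\gamma(0) = 2.2694

For an MA(q) process X_t = eps_t + sum_i theta_i eps_{t-i} with
Var(eps_t) = sigma^2, the variance is
  gamma(0) = sigma^2 * (1 + sum_i theta_i^2).
  sum_i theta_i^2 = (0.367)^2 = 0.134689.
  gamma(0) = 2 * (1 + 0.134689) = 2 * 1.134689 = 2.269378, which rounds to 2.2694.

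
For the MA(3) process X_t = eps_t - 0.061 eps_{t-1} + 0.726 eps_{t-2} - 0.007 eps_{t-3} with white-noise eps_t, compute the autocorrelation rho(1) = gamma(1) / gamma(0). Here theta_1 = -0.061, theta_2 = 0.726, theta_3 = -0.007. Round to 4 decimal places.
\rho(1) = -0.0721

For an MA(q) process with theta_0 = 1, the autocovariance is
  gamma(k) = sigma^2 * sum_{i=0..q-k} theta_i * theta_{i+k},
and rho(k) = gamma(k) / gamma(0). Sigma^2 cancels.
  numerator   = (1)*(-0.061) + (-0.061)*(0.726) + (0.726)*(-0.007) = -0.110368.
  denominator = (1)^2 + (-0.061)^2 + (0.726)^2 + (-0.007)^2 = 1.530846.
  rho(1) = -0.110368 / 1.530846 = -0.0721.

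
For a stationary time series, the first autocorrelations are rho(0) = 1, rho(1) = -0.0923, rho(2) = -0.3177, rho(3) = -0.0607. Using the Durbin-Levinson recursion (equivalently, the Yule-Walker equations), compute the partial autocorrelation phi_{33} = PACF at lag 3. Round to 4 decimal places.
\phi_{33} = -0.1471

The PACF at lag k is phi_{kk}, the last component of the solution
to the Yule-Walker system G_k phi = r_k where
  (G_k)_{ij} = rho(|i - j|), (r_k)_i = rho(i), i,j = 1..k.
Equivalently, Durbin-Levinson gives phi_{kk} iteratively:
  phi_{11} = rho(1)
  phi_{kk} = [rho(k) - sum_{j=1..k-1} phi_{k-1,j} rho(k-j)]
            / [1 - sum_{j=1..k-1} phi_{k-1,j} rho(j)],
  phi_{k,j} = phi_{k-1,j} - phi_{kk} phi_{k-1,k-j},  j = 1..k-1.
Step k = 1:
  phi_11 = rho(1) = -0.0923.
Step k = 2:
  phi_22 = [rho(2) - phi_11 rho(1)] / [1 - phi_11 rho(1)] = [-0.3177 - (-0.0923)(-0.0923)] / [1 - (-0.0923)(-0.0923)]
         = -0.32621929 / 0.99148071 = -0.329022.
  Update: phi_21 = phi_11 - phi_22 phi_11 = -0.0923 - (-0.329022)(-0.0923) = -0.122669.
Step k = 3:
  phi_33 = [rho(3) - phi_21 rho(2) - phi_22 rho(1)] / [1 - phi_21 rho(1) - phi_22 rho(2)]
    numerator   = -0.0607 - (-0.122669)(-0.3177) - (-0.329022)(-0.0923) = -0.13004063
    denominator = 1 - (-0.122669)(-0.0923) - (-0.329022)(-0.3177) = 0.88414728
  phi_33 = -0.13004063 / 0.88414728 = -0.1471.
Therefore phi_{33} = -0.1471.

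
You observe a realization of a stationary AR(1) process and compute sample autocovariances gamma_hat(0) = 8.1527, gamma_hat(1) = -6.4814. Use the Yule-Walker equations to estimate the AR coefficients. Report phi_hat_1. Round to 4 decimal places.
\hat\phi_{1} = -0.7950

The Yule-Walker equations for an AR(p) process read, in matrix form,
  Gamma_p phi = r_p,   with   (Gamma_p)_{ij} = gamma(|i - j|),
                       (r_p)_i = gamma(i),   i,j = 1..p.
Substitute the sample gammas (Toeplitz matrix and right-hand side of size 1):
  Gamma_p = [[8.1527]]
  r_p     = [-6.4814]
With p = 1 this is the single equation gamma(0) phi_1 = gamma(1):
  phi_hat_1 = gamma(1) / gamma(0) = -6.4814 / 8.1527 = -0.7950.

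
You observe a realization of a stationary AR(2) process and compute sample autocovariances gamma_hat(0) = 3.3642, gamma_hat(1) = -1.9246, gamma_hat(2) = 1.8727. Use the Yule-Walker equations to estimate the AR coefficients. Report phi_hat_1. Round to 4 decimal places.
\hat\phi_{1} = -0.3770

The Yule-Walker equations for an AR(p) process read, in matrix form,
  Gamma_p phi = r_p,   with   (Gamma_p)_{ij} = gamma(|i - j|),
                       (r_p)_i = gamma(i),   i,j = 1..p.
Substitute the sample gammas (Toeplitz matrix and right-hand side of size 2):
  Gamma_p = [[3.3642, -1.9246], [-1.9246, 3.3642]]
  r_p     = [-1.9246, 1.8727]
Written out:
  3.3642 phi_1 - 1.9246 phi_2 = -1.9246
  -1.9246 phi_1 + 3.3642 phi_2 = 1.8727
Solve by Cramer's rule:
  det = gamma(0)^2 - gamma(1)^2 = (3.3642)^2 - (-1.9246)^2 = 11.31784164 - 3.70408516 = 7.61375648
  phi_hat_1 = [gamma(1) gamma(0) - gamma(1) gamma(2)] / det = [(-1.9246)(3.3642) - (-1.9246)(1.8727)] / 7.61375648 = -2.8705409 / 7.61375648 = -0.377
  phi_hat_2 = [gamma(0) gamma(2) - gamma(1)^2] / det = [(3.3642)(1.8727) - (-1.9246)^2] / 7.61375648 = 2.59605218 / 7.61375648 = 0.341
So phi_hat = [-0.3770, 0.3410].
Therefore phi_hat_1 = -0.3770.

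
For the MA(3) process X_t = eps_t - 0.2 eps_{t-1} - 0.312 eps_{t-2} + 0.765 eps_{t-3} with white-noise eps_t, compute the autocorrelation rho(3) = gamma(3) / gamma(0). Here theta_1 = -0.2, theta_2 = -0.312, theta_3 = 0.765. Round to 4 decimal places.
\rho(3) = 0.4441

For an MA(q) process with theta_0 = 1, the autocovariance is
  gamma(k) = sigma^2 * sum_{i=0..q-k} theta_i * theta_{i+k},
and rho(k) = gamma(k) / gamma(0). Sigma^2 cancels.
  numerator   = (1)*(0.765) = 0.765.
  denominator = (1)^2 + (-0.2)^2 + (-0.312)^2 + (0.765)^2 = 1.722569.
  rho(3) = 0.765 / 1.722569 = 0.4441.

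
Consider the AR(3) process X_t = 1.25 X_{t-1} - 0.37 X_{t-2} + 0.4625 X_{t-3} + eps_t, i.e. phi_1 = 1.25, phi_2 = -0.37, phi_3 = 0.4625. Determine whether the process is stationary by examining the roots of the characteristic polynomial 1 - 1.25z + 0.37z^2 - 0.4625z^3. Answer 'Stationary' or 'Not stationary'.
\text{Not stationary}

The AR(p) characteristic polynomial is P(z) = 1 - 1.25z + 0.37z^2 - 0.4625z^3.
Stationarity requires all roots to lie outside the unit circle, i.e. |z| > 1 for every root.
Degree 3: look for a simple real root z0 first, then factor out (1 - z/z0) and solve the remaining quadratic.
Testing z0 = 0.8: P(0.8) = 1 + (-1.25)(0.8) + (0.37)(0.8)^2 + (-0.4625)(0.8)^3
  = 1 + (-1) + (0.2368) + (-0.2368) = 0.  So z_0 = 0.8 is a root, |z_0| = 0.8.
Divide out the factor (1 - 1.25 z) = (1 - z/z0) (since 1/z0 = 1.25):
  P(z) = (1 - 1.25 z)(1 + (0) z + (0.37) z^2)
  [check: z-coef 0 - (1.25) = -1.25; z^2-coef 0.37 - (1.25)(0) = 0.37; z^3-coef -(1.25)(0.37) = -0.4625.]
Remaining roots from the quadratic factor 1 + (0) z + (0.37) z^2:
  Set 1 + (0) z + (0.37) z^2 = 0, i.e. a z^2 + b z + c = 0 with a = 0.37, b = 0, c = 1.
  Discriminant D = b^2 - 4ac = (0)^2 - 4*(0.37)*1 = 0 - (1.48) = -1.48.
  D < 0, so the roots are the complex-conjugate pair z = (-b +/- i sqrt(-D)) / (2a) = 0 +/- 1.644i.
  For a conjugate pair |z|^2 = z * conj(z) = (product of roots) = c/a = 1/(0.37) = 2.702703, so |z| = sqrt(2.702703) = 1.644 for both roots.
Moduli of all roots: 0.8000, 1.6440, 1.6440.
All moduli strictly greater than 1? No.
Verdict: Not stationary.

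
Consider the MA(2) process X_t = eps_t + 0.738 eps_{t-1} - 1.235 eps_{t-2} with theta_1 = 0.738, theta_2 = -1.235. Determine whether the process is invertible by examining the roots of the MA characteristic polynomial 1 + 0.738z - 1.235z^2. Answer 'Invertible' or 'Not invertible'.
\text{Not invertible}

The MA(q) characteristic polynomial is P(z) = 1 + 0.738z - 1.235z^2.
Invertibility requires all roots to lie outside the unit circle, i.e. |z| > 1 for every root.
Set 1 + (0.738) z + (-1.235) z^2 = 0, i.e. a z^2 + b z + c = 0 with a = -1.235, b = 0.738, c = 1.
Discriminant D = b^2 - 4ac = (0.738)^2 - 4*(-1.235)*1 = 0.544644 - (-4.94) = 5.484644.
D >= 0, so the roots are real: z = (-b +/- sqrt(D)) / (2a) = (-0.738 +/- 2.341932) / (-2.47).
  z_1 = (-0.738 + 2.341932) / (-2.47) = -0.6494,   |z_1| = 0.6494.
  z_2 = (-0.738 - 2.341932) / (-2.47) = 1.2469,   |z_2| = 1.2469.
Moduli of all roots: 0.6494, 1.2469.
All moduli strictly greater than 1? No.
Verdict: Not invertible.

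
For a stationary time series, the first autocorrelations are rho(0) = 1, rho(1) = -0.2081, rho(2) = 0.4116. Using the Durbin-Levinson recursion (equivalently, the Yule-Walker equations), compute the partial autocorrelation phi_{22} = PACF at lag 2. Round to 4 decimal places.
\phi_{22} = 0.3850

The PACF at lag k is phi_{kk}, the last component of the solution
to the Yule-Walker system G_k phi = r_k where
  (G_k)_{ij} = rho(|i - j|), (r_k)_i = rho(i), i,j = 1..k.
Equivalently, Durbin-Levinson gives phi_{kk} iteratively:
  phi_{11} = rho(1)
  phi_{kk} = [rho(k) - sum_{j=1..k-1} phi_{k-1,j} rho(k-j)]
            / [1 - sum_{j=1..k-1} phi_{k-1,j} rho(j)],
  phi_{k,j} = phi_{k-1,j} - phi_{kk} phi_{k-1,k-j},  j = 1..k-1.
Step k = 1:
  phi_11 = rho(1) = -0.2081.
Step k = 2:
  phi_22 = [rho(2) - phi_11 rho(1)] / [1 - phi_11 rho(1)] = [0.4116 - (-0.2081)(-0.2081)] / [1 - (-0.2081)(-0.2081)]
         = 0.36829439 / 0.95669439 = 0.385.
Therefore phi_{22} = 0.3850.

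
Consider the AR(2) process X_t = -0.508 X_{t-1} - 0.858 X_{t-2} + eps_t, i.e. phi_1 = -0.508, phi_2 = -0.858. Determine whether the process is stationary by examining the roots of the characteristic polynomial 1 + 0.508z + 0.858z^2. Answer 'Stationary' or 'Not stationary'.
\text{Stationary}

The AR(p) characteristic polynomial is P(z) = 1 + 0.508z + 0.858z^2.
Stationarity requires all roots to lie outside the unit circle, i.e. |z| > 1 for every root.
Set 1 + (0.508) z + (0.858) z^2 = 0, i.e. a z^2 + b z + c = 0 with a = 0.858, b = 0.508, c = 1.
Discriminant D = b^2 - 4ac = (0.508)^2 - 4*(0.858)*1 = 0.258064 - (3.432) = -3.173936.
D < 0, so the roots are the complex-conjugate pair z = (-b +/- i sqrt(-D)) / (2a) = -0.296 +/- 1.0382i.
For a conjugate pair |z|^2 = z * conj(z) = (product of roots) = c/a = 1/(0.858) = 1.165501, so |z| = sqrt(1.165501) = 1.0796 for both roots.
Moduli of all roots: 1.0796, 1.0796.
All moduli strictly greater than 1? Yes.
Verdict: Stationary.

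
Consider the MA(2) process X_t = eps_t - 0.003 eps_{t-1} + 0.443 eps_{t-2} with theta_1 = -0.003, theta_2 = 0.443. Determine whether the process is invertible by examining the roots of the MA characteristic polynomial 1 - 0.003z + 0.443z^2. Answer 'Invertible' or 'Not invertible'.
\text{Invertible}

The MA(q) characteristic polynomial is P(z) = 1 - 0.003z + 0.443z^2.
Invertibility requires all roots to lie outside the unit circle, i.e. |z| > 1 for every root.
Set 1 + (-0.003) z + (0.443) z^2 = 0, i.e. a z^2 + b z + c = 0 with a = 0.443, b = -0.003, c = 1.
Discriminant D = b^2 - 4ac = (-0.003)^2 - 4*(0.443)*1 = 0.000009 - (1.772) = -1.771991.
D < 0, so the roots are the complex-conjugate pair z = (-b +/- i sqrt(-D)) / (2a) = 0.0034 +/- 1.5024i.
For a conjugate pair |z|^2 = z * conj(z) = (product of roots) = c/a = 1/(0.443) = 2.257336, so |z| = sqrt(2.257336) = 1.5024 for both roots.
Moduli of all roots: 1.5024, 1.5024.
All moduli strictly greater than 1? Yes.
Verdict: Invertible.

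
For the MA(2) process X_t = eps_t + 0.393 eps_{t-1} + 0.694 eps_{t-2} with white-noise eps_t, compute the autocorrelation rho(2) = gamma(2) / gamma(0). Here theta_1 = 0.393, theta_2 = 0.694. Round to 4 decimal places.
\rho(2) = 0.4242

For an MA(q) process with theta_0 = 1, the autocovariance is
  gamma(k) = sigma^2 * sum_{i=0..q-k} theta_i * theta_{i+k},
and rho(k) = gamma(k) / gamma(0). Sigma^2 cancels.
  numerator   = (1)*(0.694) = 0.694.
  denominator = (1)^2 + (0.393)^2 + (0.694)^2 = 1.636085.
  rho(2) = 0.694 / 1.636085 = 0.4242.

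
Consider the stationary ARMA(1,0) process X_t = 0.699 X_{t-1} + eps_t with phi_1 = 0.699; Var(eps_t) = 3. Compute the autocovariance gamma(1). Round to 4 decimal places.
\gamma(1) = 4.1005

Multiply the model equation by X_{t-k} and take expectations. With theta_0 = psi_0 = 1 and psi_j the MA(infinity) weights, this gives
  gamma(k) - sum_i phi_i gamma(k-i) = c_k,
  c_k = sigma^2 * sum_{j=k..q} theta_j psi_{j-k}   (c_k = 0 for k > q),
using gamma(-m) = gamma(m).
Pure AR (q = 0): c_0 = sigma^2 = 3, c_k = 0 for k >= 1.
Equations for k = 0 and k = 1 (AR order 1):
  gamma(0) = phi_1 gamma(1) + c_0
  gamma(1) = phi_1 gamma(0) + c_1
Substituting the second into the first: gamma(0) (1 - phi_1^2) = c_0 + phi_1 c_1, so
  gamma(0) = c_0 / (1 - phi_1^2) = 3 / (1 - (0.699)^2) = 3 / 0.511399 = 5.866261.
  gamma(1) = phi_1 gamma(0) = (0.699)(5.866261) = 4.100516.
Therefore gamma(1) = 4.1005 (to 4 decimal places).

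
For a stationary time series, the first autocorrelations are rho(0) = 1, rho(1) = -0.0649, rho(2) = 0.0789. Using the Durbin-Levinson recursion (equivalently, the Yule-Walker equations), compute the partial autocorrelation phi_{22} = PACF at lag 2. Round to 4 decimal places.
\phi_{22} = 0.0750

The PACF at lag k is phi_{kk}, the last component of the solution
to the Yule-Walker system G_k phi = r_k where
  (G_k)_{ij} = rho(|i - j|), (r_k)_i = rho(i), i,j = 1..k.
Equivalently, Durbin-Levinson gives phi_{kk} iteratively:
  phi_{11} = rho(1)
  phi_{kk} = [rho(k) - sum_{j=1..k-1} phi_{k-1,j} rho(k-j)]
            / [1 - sum_{j=1..k-1} phi_{k-1,j} rho(j)],
  phi_{k,j} = phi_{k-1,j} - phi_{kk} phi_{k-1,k-j},  j = 1..k-1.
Step k = 1:
  phi_11 = rho(1) = -0.0649.
Step k = 2:
  phi_22 = [rho(2) - phi_11 rho(1)] / [1 - phi_11 rho(1)] = [0.0789 - (-0.0649)(-0.0649)] / [1 - (-0.0649)(-0.0649)]
         = 0.07468799 / 0.99578799 = 0.075.
Therefore phi_{22} = 0.0750.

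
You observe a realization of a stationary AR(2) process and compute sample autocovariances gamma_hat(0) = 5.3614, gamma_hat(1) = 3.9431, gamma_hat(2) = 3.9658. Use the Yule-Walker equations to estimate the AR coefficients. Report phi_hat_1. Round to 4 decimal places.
\hat\phi_{1} = 0.4170

The Yule-Walker equations for an AR(p) process read, in matrix form,
  Gamma_p phi = r_p,   with   (Gamma_p)_{ij} = gamma(|i - j|),
                       (r_p)_i = gamma(i),   i,j = 1..p.
Substitute the sample gammas (Toeplitz matrix and right-hand side of size 2):
  Gamma_p = [[5.3614, 3.9431], [3.9431, 5.3614]]
  r_p     = [3.9431, 3.9658]
Written out:
  5.3614 phi_1 + 3.9431 phi_2 = 3.9431
  3.9431 phi_1 + 5.3614 phi_2 = 3.9658
Solve by Cramer's rule:
  det = gamma(0)^2 - gamma(1)^2 = (5.3614)^2 - (3.9431)^2 = 28.74460996 - 15.54803761 = 13.19657235
  phi_hat_1 = [gamma(1) gamma(0) - gamma(1) gamma(2)] / det = [(3.9431)(5.3614) - (3.9431)(3.9658)] / 13.19657235 = 5.50299036 / 13.19657235 = 0.417
  phi_hat_2 = [gamma(0) gamma(2) - gamma(1)^2] / det = [(5.3614)(3.9658) - (3.9431)^2] / 13.19657235 = 5.71420251 / 13.19657235 = 0.433
So phi_hat = [0.4170, 0.4330].
Therefore phi_hat_1 = 0.4170.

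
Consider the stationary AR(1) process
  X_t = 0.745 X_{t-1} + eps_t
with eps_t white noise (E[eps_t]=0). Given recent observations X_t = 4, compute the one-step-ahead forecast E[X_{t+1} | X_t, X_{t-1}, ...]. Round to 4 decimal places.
E[X_{t+1} \mid \mathcal F_t] = 2.9800

For an AR(p) model X_t = c + sum_i phi_i X_{t-i} + eps_t, the
one-step-ahead conditional mean is
  E[X_{t+1} | X_t, ...] = c + sum_i phi_i X_{t+1-i}.
Substitute known values:
  E[X_{t+1} | ...] = (0.745) * (4)
                   = 2.9800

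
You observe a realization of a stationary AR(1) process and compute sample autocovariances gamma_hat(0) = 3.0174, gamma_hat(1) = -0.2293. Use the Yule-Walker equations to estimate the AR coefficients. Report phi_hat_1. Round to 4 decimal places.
\hat\phi_{1} = -0.0760

The Yule-Walker equations for an AR(p) process read, in matrix form,
  Gamma_p phi = r_p,   with   (Gamma_p)_{ij} = gamma(|i - j|),
                       (r_p)_i = gamma(i),   i,j = 1..p.
Substitute the sample gammas (Toeplitz matrix and right-hand side of size 1):
  Gamma_p = [[3.0174]]
  r_p     = [-0.2293]
With p = 1 this is the single equation gamma(0) phi_1 = gamma(1):
  phi_hat_1 = gamma(1) / gamma(0) = -0.2293 / 3.0174 = -0.0760.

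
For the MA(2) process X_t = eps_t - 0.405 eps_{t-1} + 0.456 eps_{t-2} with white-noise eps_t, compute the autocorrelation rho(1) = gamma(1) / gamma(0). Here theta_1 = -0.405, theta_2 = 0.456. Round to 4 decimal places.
\rho(1) = -0.4298

For an MA(q) process with theta_0 = 1, the autocovariance is
  gamma(k) = sigma^2 * sum_{i=0..q-k} theta_i * theta_{i+k},
and rho(k) = gamma(k) / gamma(0). Sigma^2 cancels.
  numerator   = (1)*(-0.405) + (-0.405)*(0.456) = -0.58968.
  denominator = (1)^2 + (-0.405)^2 + (0.456)^2 = 1.371961.
  rho(1) = -0.58968 / 1.371961 = -0.4298.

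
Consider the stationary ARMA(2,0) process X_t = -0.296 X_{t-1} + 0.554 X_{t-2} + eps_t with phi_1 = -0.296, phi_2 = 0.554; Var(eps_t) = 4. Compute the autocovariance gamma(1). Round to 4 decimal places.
\gamma(1) = -6.8455

Multiply the model equation by X_{t-k} and take expectations. With theta_0 = psi_0 = 1 and psi_j the MA(infinity) weights, this gives
  gamma(k) - sum_i phi_i gamma(k-i) = c_k,
  c_k = sigma^2 * sum_{j=k..q} theta_j psi_{j-k}   (c_k = 0 for k > q),
using gamma(-m) = gamma(m).
Pure AR (q = 0): c_0 = sigma^2 = 4, c_k = 0 for k >= 1.
Equations for k = 0, 1, 2 (AR order 2, c_2 = 0):
  (E0) gamma(0) = phi_1 gamma(1) + phi_2 gamma(2) + c_0
  (E1) gamma(1) = phi_1 gamma(0) + phi_2 gamma(1) + c_1
  (E2) gamma(2) = phi_1 gamma(1) + phi_2 gamma(0)
From (E1): gamma(1) = A gamma(0) + B with
  A = phi_1 / (1 - phi_2) = -0.296 / 0.446 = -0.663677,   B = c_1 / (1 - phi_2) = 0 / 0.446 = 0.
Insert (E2) into (E0): gamma(0) (1 - phi_2^2) = phi_1 (1 + phi_2) gamma(1) + c_0.
  phi_1 (1 + phi_2) = (-0.296)(1.554) = -0.459984,   1 - phi_2^2 = 0.693084.
Replace gamma(1) by A gamma(0) + B and collect gamma(0):
  gamma(0) [0.693084 - (-0.459984)(-0.663677)] = c_0 = 4
  gamma(0) * 0.387803 = 4
  gamma(0) = 4 / 0.387803 = 10.314512.
  gamma(1) = A gamma(0) = (-0.663677)(10.314512) = -6.845505.
Therefore gamma(1) = -6.8455 (to 4 decimal places).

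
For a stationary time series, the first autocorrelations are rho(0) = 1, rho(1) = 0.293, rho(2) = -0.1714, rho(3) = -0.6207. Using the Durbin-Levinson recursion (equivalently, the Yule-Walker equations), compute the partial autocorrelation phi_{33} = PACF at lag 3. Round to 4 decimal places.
\phi_{33} = -0.5630

The PACF at lag k is phi_{kk}, the last component of the solution
to the Yule-Walker system G_k phi = r_k where
  (G_k)_{ij} = rho(|i - j|), (r_k)_i = rho(i), i,j = 1..k.
Equivalently, Durbin-Levinson gives phi_{kk} iteratively:
  phi_{11} = rho(1)
  phi_{kk} = [rho(k) - sum_{j=1..k-1} phi_{k-1,j} rho(k-j)]
            / [1 - sum_{j=1..k-1} phi_{k-1,j} rho(j)],
  phi_{k,j} = phi_{k-1,j} - phi_{kk} phi_{k-1,k-j},  j = 1..k-1.
Step k = 1:
  phi_11 = rho(1) = 0.293.
Step k = 2:
  phi_22 = [rho(2) - phi_11 rho(1)] / [1 - phi_11 rho(1)] = [-0.1714 - (0.293)(0.293)] / [1 - (0.293)(0.293)]
         = -0.257249 / 0.914151 = -0.281408.
  Update: phi_21 = phi_11 - phi_22 phi_11 = 0.293 - (-0.281408)(0.293) = 0.375452.
Step k = 3:
  phi_33 = [rho(3) - phi_21 rho(2) - phi_22 rho(1)] / [1 - phi_21 rho(1) - phi_22 rho(2)]
    numerator   = -0.6207 - (0.375452)(-0.1714) - (-0.281408)(0.293) = -0.47389504
    denominator = 1 - (0.375452)(0.293) - (-0.281408)(-0.1714) = 0.84175919
  phi_33 = -0.47389504 / 0.84175919 = -0.563.
Therefore phi_{33} = -0.5630.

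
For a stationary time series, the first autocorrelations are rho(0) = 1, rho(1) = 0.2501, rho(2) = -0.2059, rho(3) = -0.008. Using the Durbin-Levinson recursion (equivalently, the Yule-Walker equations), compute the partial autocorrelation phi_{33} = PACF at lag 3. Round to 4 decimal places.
\phi_{33} = 0.1509

The PACF at lag k is phi_{kk}, the last component of the solution
to the Yule-Walker system G_k phi = r_k where
  (G_k)_{ij} = rho(|i - j|), (r_k)_i = rho(i), i,j = 1..k.
Equivalently, Durbin-Levinson gives phi_{kk} iteratively:
  phi_{11} = rho(1)
  phi_{kk} = [rho(k) - sum_{j=1..k-1} phi_{k-1,j} rho(k-j)]
            / [1 - sum_{j=1..k-1} phi_{k-1,j} rho(j)],
  phi_{k,j} = phi_{k-1,j} - phi_{kk} phi_{k-1,k-j},  j = 1..k-1.
Step k = 1:
  phi_11 = rho(1) = 0.2501.
Step k = 2:
  phi_22 = [rho(2) - phi_11 rho(1)] / [1 - phi_11 rho(1)] = [-0.2059 - (0.2501)(0.2501)] / [1 - (0.2501)(0.2501)]
         = -0.26845001 / 0.93744999 = -0.286362.
  Update: phi_21 = phi_11 - phi_22 phi_11 = 0.2501 - (-0.286362)(0.2501) = 0.321719.
Step k = 3:
  phi_33 = [rho(3) - phi_21 rho(2) - phi_22 rho(1)] / [1 - phi_21 rho(1) - phi_22 rho(2)]
    numerator   = -0.008 - (0.321719)(-0.2059) - (-0.286362)(0.2501) = 0.12986109
    denominator = 1 - (0.321719)(0.2501) - (-0.286362)(-0.2059) = 0.86057612
  phi_33 = 0.12986109 / 0.86057612 = 0.1509.
Therefore phi_{33} = 0.1509.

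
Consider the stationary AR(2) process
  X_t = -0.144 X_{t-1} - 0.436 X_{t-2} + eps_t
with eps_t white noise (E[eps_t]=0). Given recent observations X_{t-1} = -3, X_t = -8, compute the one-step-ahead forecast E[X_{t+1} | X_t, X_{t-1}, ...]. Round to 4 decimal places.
E[X_{t+1} \mid \mathcal F_t] = 2.4600

For an AR(p) model X_t = c + sum_i phi_i X_{t-i} + eps_t, the
one-step-ahead conditional mean is
  E[X_{t+1} | X_t, ...] = c + sum_i phi_i X_{t+1-i}.
Substitute known values:
  E[X_{t+1} | ...] = (-0.144) * (-8) + (-0.436) * (-3)
                   = 2.4600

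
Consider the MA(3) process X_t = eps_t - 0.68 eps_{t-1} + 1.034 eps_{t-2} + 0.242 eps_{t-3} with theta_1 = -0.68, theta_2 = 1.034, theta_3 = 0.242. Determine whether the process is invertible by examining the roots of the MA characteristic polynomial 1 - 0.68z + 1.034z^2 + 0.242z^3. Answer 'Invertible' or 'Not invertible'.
\text{Not invertible}

The MA(q) characteristic polynomial is P(z) = 1 - 0.68z + 1.034z^2 + 0.242z^3.
Invertibility requires all roots to lie outside the unit circle, i.e. |z| > 1 for every root.
Degree 3: look for a simple real root z0 first, then factor out (1 - z/z0) and solve the remaining quadratic.
Testing z0 = -5: P(-5) = 1 + (-0.68)(-5) + (1.034)(-5)^2 + (0.242)(-5)^3
  = 1 + (3.4) + (25.85) + (-30.25) = 0.  So z_0 = -5 is a root, |z_0| = 5.
Divide out the factor (1 + 0.2 z) = (1 - z/z0) (since 1/z0 = -0.2):
  P(z) = (1 + 0.2 z)(1 + (-0.88) z + (1.21) z^2)
  [check: z-coef -0.88 - (-0.2) = -0.68; z^2-coef 1.21 - (-0.2)(-0.88) = 1.034; z^3-coef -(-0.2)(1.21) = 0.242.]
Remaining roots from the quadratic factor 1 + (-0.88) z + (1.21) z^2:
  Set 1 + (-0.88) z + (1.21) z^2 = 0, i.e. a z^2 + b z + c = 0 with a = 1.21, b = -0.88, c = 1.
  Discriminant D = b^2 - 4ac = (-0.88)^2 - 4*(1.21)*1 = 0.7744 - (4.84) = -4.0656.
  D < 0, so the roots are the complex-conjugate pair z = (-b +/- i sqrt(-D)) / (2a) = 0.3636 +/- 0.8332i.
  For a conjugate pair |z|^2 = z * conj(z) = (product of roots) = c/a = 1/(1.21) = 0.826446, so |z| = sqrt(0.826446) = 0.9091 for both roots.
Moduli of all roots: 5.0000, 0.9091, 0.9091.
All moduli strictly greater than 1? No.
Verdict: Not invertible.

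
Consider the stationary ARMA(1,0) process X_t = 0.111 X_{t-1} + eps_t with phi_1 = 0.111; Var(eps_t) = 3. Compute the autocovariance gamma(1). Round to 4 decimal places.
\gamma(1) = 0.3372

Multiply the model equation by X_{t-k} and take expectations. With theta_0 = psi_0 = 1 and psi_j the MA(infinity) weights, this gives
  gamma(k) - sum_i phi_i gamma(k-i) = c_k,
  c_k = sigma^2 * sum_{j=k..q} theta_j psi_{j-k}   (c_k = 0 for k > q),
using gamma(-m) = gamma(m).
Pure AR (q = 0): c_0 = sigma^2 = 3, c_k = 0 for k >= 1.
Equations for k = 0 and k = 1 (AR order 1):
  gamma(0) = phi_1 gamma(1) + c_0
  gamma(1) = phi_1 gamma(0) + c_1
Substituting the second into the first: gamma(0) (1 - phi_1^2) = c_0 + phi_1 c_1, so
  gamma(0) = c_0 / (1 - phi_1^2) = 3 / (1 - (0.111)^2) = 3 / 0.987679 = 3.037424.
  gamma(1) = phi_1 gamma(0) = (0.111)(3.037424) = 0.337154.
Therefore gamma(1) = 0.3372 (to 4 decimal places).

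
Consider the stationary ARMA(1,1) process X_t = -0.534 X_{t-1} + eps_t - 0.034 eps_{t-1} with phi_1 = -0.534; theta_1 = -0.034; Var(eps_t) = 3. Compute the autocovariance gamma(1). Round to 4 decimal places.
\gamma(1) = -2.4270

Multiply the model equation by X_{t-k} and take expectations. With theta_0 = psi_0 = 1 and psi_j the MA(infinity) weights, this gives
  gamma(k) - sum_i phi_i gamma(k-i) = c_k,
  c_k = sigma^2 * sum_{j=k..q} theta_j psi_{j-k}   (c_k = 0 for k > q),
using gamma(-m) = gamma(m).
psi-weights needed (psi_j = theta_j + sum_i phi_i psi_{j-i}):
  psi_1 = theta_1 + phi_1 = -0.034 + (-0.534) = -0.568
Right-hand sides:
  c_0 = sigma^2 (1 + theta_1 psi_1) = 3 * (1 + (-0.034)(-0.568)) = 3 * 1.019312 = 3.057936
  c_1 = sigma^2 theta_1 = 3 * (-0.034) = -0.102
  c_2 = 0
Equations for k = 0 and k = 1 (AR order 1):
  gamma(0) = phi_1 gamma(1) + c_0
  gamma(1) = phi_1 gamma(0) + c_1
Substituting the second into the first: gamma(0) (1 - phi_1^2) = c_0 + phi_1 c_1, so
  gamma(0) = (c_0 + phi_1 c_1) / (1 - phi_1^2) = (3.057936 + (-0.534)(-0.102)) / (1 - (-0.534)^2) = 3.112404 / 0.714844 = 4.353963.
  gamma(1) = phi_1 gamma(0) + c_1 = (-0.534)(4.353963) + (-0.102) = -2.427016.
Therefore gamma(1) = -2.4270 (to 4 decimal places).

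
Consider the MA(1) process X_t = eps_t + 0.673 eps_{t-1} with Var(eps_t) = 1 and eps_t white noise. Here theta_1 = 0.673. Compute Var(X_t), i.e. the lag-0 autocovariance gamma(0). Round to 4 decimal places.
\gamma(0) = 1.4529

For an MA(q) process X_t = eps_t + sum_i theta_i eps_{t-i} with
Var(eps_t) = sigma^2, the variance is
  gamma(0) = sigma^2 * (1 + sum_i theta_i^2).
  sum_i theta_i^2 = (0.673)^2 = 0.452929.
  gamma(0) = 1 * (1 + 0.452929) = 1 * 1.452929 = 1.452929, which rounds to 1.4529.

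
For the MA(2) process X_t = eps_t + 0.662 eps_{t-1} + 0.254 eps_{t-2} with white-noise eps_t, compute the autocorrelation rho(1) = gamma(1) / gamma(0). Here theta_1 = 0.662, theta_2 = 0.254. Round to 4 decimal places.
\rho(1) = 0.5524

For an MA(q) process with theta_0 = 1, the autocovariance is
  gamma(k) = sigma^2 * sum_{i=0..q-k} theta_i * theta_{i+k},
and rho(k) = gamma(k) / gamma(0). Sigma^2 cancels.
  numerator   = (1)*(0.662) + (0.662)*(0.254) = 0.830148.
  denominator = (1)^2 + (0.662)^2 + (0.254)^2 = 1.50276.
  rho(1) = 0.830148 / 1.50276 = 0.5524.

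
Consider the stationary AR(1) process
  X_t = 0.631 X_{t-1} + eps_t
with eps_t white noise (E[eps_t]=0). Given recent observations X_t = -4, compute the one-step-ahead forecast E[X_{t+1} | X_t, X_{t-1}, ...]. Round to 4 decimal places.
E[X_{t+1} \mid \mathcal F_t] = -2.5240

For an AR(p) model X_t = c + sum_i phi_i X_{t-i} + eps_t, the
one-step-ahead conditional mean is
  E[X_{t+1} | X_t, ...] = c + sum_i phi_i X_{t+1-i}.
Substitute known values:
  E[X_{t+1} | ...] = (0.631) * (-4)
                   = -2.5240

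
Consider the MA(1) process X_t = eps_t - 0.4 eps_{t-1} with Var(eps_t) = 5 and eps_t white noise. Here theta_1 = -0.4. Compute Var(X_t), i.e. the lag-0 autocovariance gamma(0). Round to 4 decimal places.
\gamma(0) = 5.8000

For an MA(q) process X_t = eps_t + sum_i theta_i eps_{t-i} with
Var(eps_t) = sigma^2, the variance is
  gamma(0) = sigma^2 * (1 + sum_i theta_i^2).
  sum_i theta_i^2 = (-0.4)^2 = 0.16.
  gamma(0) = 5 * (1 + 0.16) = 5 * 1.16 = 5.8, which rounds to 5.8000.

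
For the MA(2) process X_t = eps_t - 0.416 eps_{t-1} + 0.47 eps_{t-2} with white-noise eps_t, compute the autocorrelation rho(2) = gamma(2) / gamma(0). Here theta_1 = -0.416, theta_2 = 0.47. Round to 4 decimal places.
\rho(2) = 0.3372

For an MA(q) process with theta_0 = 1, the autocovariance is
  gamma(k) = sigma^2 * sum_{i=0..q-k} theta_i * theta_{i+k},
and rho(k) = gamma(k) / gamma(0). Sigma^2 cancels.
  numerator   = (1)*(0.47) = 0.47.
  denominator = (1)^2 + (-0.416)^2 + (0.47)^2 = 1.393956.
  rho(2) = 0.47 / 1.393956 = 0.3372.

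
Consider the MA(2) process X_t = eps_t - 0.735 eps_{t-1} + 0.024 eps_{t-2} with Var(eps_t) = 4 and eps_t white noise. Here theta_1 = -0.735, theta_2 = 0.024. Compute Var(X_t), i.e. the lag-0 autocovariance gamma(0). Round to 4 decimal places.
\gamma(0) = 6.1632

For an MA(q) process X_t = eps_t + sum_i theta_i eps_{t-i} with
Var(eps_t) = sigma^2, the variance is
  gamma(0) = sigma^2 * (1 + sum_i theta_i^2).
  sum_i theta_i^2 = (-0.735)^2 + (0.024)^2 = 0.540225 + 0.000576 = 0.540801.
  gamma(0) = 4 * (1 + 0.540801) = 4 * 1.540801 = 6.163204, which rounds to 6.1632.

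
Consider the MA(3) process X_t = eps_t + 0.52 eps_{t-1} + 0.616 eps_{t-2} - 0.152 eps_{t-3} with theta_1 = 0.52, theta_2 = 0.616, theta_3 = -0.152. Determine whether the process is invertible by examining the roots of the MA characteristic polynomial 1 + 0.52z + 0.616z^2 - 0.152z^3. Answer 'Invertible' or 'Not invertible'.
\text{Invertible}

The MA(q) characteristic polynomial is P(z) = 1 + 0.52z + 0.616z^2 - 0.152z^3.
Invertibility requires all roots to lie outside the unit circle, i.e. |z| > 1 for every root.
Degree 3: look for a simple real root z0 first, then factor out (1 - z/z0) and solve the remaining quadratic.
Testing z0 = 5: P(5) = 1 + (0.52)(5) + (0.616)(5)^2 + (-0.152)(5)^3
  = 1 + (2.6) + (15.4) + (-19) = 0.  So z_0 = 5 is a root, |z_0| = 5.
Divide out the factor (1 - 0.2 z) = (1 - z/z0) (since 1/z0 = 0.2):
  P(z) = (1 - 0.2 z)(1 + (0.72) z + (0.76) z^2)
  [check: z-coef 0.72 - (0.2) = 0.52; z^2-coef 0.76 - (0.2)(0.72) = 0.616; z^3-coef -(0.2)(0.76) = -0.152.]
Remaining roots from the quadratic factor 1 + (0.72) z + (0.76) z^2:
  Set 1 + (0.72) z + (0.76) z^2 = 0, i.e. a z^2 + b z + c = 0 with a = 0.76, b = 0.72, c = 1.
  Discriminant D = b^2 - 4ac = (0.72)^2 - 4*(0.76)*1 = 0.5184 - (3.04) = -2.5216.
  D < 0, so the roots are the complex-conjugate pair z = (-b +/- i sqrt(-D)) / (2a) = -0.4737 +/- 1.0447i.
  For a conjugate pair |z|^2 = z * conj(z) = (product of roots) = c/a = 1/(0.76) = 1.315789, so |z| = sqrt(1.315789) = 1.1471 for both roots.
Moduli of all roots: 5.0000, 1.1471, 1.1471.
All moduli strictly greater than 1? Yes.
Verdict: Invertible.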